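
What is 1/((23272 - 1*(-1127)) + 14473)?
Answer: 1/38872 ≈ 2.5725e-5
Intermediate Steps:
1/((23272 - 1*(-1127)) + 14473) = 1/((23272 + 1127) + 14473) = 1/(24399 + 14473) = 1/38872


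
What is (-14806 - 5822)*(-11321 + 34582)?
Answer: -479827908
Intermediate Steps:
(-14806 - 5822)*(-11321 + 34582) = -20628*23261 = -479827908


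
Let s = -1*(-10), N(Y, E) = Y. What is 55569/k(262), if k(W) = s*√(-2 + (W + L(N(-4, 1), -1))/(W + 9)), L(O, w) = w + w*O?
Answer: -55569*I*√75067/2770 ≈ -5496.4*I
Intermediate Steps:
L(O, w) = w + O*w
s = 10
k(W) = 10*√(-2 + (3 + W)/(9 + W)) (k(W) = 10*√(-2 + (W - (1 - 4))/(W + 9)) = 10*√(-2 + (W - 1*(-3))/(9 + W)) = 10*√(-2 + (W + 3)/(9 + W)) = 10*√(-2 + (3 + W)/(9 + W)))
55569/k(262) = 55569/((10*√((-15 - 1*262)/(9 + 262)))) = 55569/((10*√((-15 - 262)/271))) = 55569/((10*√((1/271)*(-277)))) = 55569/((10*√(-277/271))) = 55569/((10*(I*√75067/271))) = 55569/((10*I*√75067/271)) = 55569*(-I*√75067/2770) = -55569*I*√75067/2770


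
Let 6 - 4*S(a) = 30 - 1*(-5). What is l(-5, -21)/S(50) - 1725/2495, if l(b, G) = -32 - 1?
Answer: 55863/14471 ≈ 3.8603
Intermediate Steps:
l(b, G) = -33
S(a) = -29/4 (S(a) = 3/2 - (30 - 1*(-5))/4 = 3/2 - (30 + 5)/4 = 3/2 - 1/4*35 = 3/2 - 35/4 = -29/4)
l(-5, -21)/S(50) - 1725/2495 = -33/(-29/4) - 1725/2495 = -33*(-4/29) - 1725*1/2495 = 132/29 - 345/499 = 55863/14471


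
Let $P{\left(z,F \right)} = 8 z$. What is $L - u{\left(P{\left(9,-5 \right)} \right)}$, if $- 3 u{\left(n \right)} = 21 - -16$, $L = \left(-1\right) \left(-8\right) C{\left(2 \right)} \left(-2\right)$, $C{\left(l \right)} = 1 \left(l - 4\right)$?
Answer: $\frac{133}{3} \approx 44.333$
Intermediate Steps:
$C{\left(l \right)} = -4 + l$ ($C{\left(l \right)} = 1 \left(-4 + l\right) = -4 + l$)
$L = 32$ ($L = \left(-1\right) \left(-8\right) \left(-4 + 2\right) \left(-2\right) = 8 \left(-2\right) \left(-2\right) = \left(-16\right) \left(-2\right) = 32$)
$u{\left(n \right)} = - \frac{37}{3}$ ($u{\left(n \right)} = - \frac{21 - -16}{3} = - \frac{21 + 16}{3} = \left(- \frac{1}{3}\right) 37 = - \frac{37}{3}$)
$L - u{\left(P{\left(9,-5 \right)} \right)} = 32 - - \frac{37}{3} = 32 + \frac{37}{3} = \frac{133}{3}$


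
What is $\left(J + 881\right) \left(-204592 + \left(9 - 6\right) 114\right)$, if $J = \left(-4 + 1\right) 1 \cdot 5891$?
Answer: $3429766000$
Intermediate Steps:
$J = -17673$ ($J = \left(-3\right) 1 \cdot 5891 = \left(-3\right) 5891 = -17673$)
$\left(J + 881\right) \left(-204592 + \left(9 - 6\right) 114\right) = \left(-17673 + 881\right) \left(-204592 + \left(9 - 6\right) 114\right) = - 16792 \left(-204592 + 3 \cdot 114\right) = - 16792 \left(-204592 + 342\right) = \left(-16792\right) \left(-204250\right) = 3429766000$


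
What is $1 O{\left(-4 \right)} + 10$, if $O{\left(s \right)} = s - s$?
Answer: $10$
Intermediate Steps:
$O{\left(s \right)} = 0$
$1 O{\left(-4 \right)} + 10 = 1 \cdot 0 + 10 = 0 + 10 = 10$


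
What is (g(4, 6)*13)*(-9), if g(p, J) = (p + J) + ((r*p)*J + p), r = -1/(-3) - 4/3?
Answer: 1170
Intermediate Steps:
r = -1 (r = -1*(-⅓) - 4*⅓ = ⅓ - 4/3 = -1)
g(p, J) = J + 2*p - J*p (g(p, J) = (p + J) + ((-p)*J + p) = (J + p) + (-J*p + p) = (J + p) + (p - J*p) = J + 2*p - J*p)
(g(4, 6)*13)*(-9) = ((6 + 2*4 - 1*6*4)*13)*(-9) = ((6 + 8 - 24)*13)*(-9) = -10*13*(-9) = -130*(-9) = 1170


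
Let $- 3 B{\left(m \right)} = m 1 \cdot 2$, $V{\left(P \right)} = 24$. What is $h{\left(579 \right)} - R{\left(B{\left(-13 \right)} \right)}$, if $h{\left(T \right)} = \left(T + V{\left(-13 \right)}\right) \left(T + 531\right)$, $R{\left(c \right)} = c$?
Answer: $\frac{2007964}{3} \approx 6.6932 \cdot 10^{5}$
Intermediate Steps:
$B{\left(m \right)} = - \frac{2 m}{3}$ ($B{\left(m \right)} = - \frac{m 1 \cdot 2}{3} = - \frac{m 2}{3} = - \frac{2 m}{3}$)
$h{\left(T \right)} = \left(24 + T\right) \left(531 + T\right)$ ($h{\left(T \right)} = \left(T + 24\right) \left(T + 531\right) = \left(24 + T\right) \left(531 + T\right)$)
$h{\left(579 \right)} - R{\left(B{\left(-13 \right)} \right)} = \left(12744 + 579^{2} + 555 \cdot 579\right) - \left(- \frac{2}{3}\right) \left(-13\right) = \left(12744 + 335241 + 321345\right) - \frac{26}{3} = 669330 - \frac{26}{3} = \frac{2007964}{3}$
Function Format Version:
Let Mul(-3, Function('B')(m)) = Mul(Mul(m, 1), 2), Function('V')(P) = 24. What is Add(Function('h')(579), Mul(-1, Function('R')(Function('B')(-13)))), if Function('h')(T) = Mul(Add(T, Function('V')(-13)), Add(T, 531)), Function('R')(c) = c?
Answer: Rational(2007964, 3) ≈ 6.6932e+5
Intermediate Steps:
Function('B')(m) = Mul(Rational(-2, 3), m) (Function('B')(m) = Mul(Rational(-1, 3), Mul(Mul(m, 1), 2)) = Mul(Rational(-1, 3), Mul(m, 2)) = Mul(Rational(-1, 3), Mul(2, m)) = Mul(Rational(-2, 3), m))
Function('h')(T) = Mul(Add(24, T), Add(531, T)) (Function('h')(T) = Mul(Add(T, 24), Add(T, 531)) = Mul(Add(24, T), Add(531, T)))
Add(Function('h')(579), Mul(-1, Function('R')(Function('B')(-13)))) = Add(Add(12744, Pow(579, 2), Mul(555, 579)), Mul(-1, Mul(Rational(-2, 3), -13))) = Add(Add(12744, 335241, 321345), Mul(-1, Rational(26, 3))) = Add(669330, Rational(-26, 3)) = Rational(2007964, 3)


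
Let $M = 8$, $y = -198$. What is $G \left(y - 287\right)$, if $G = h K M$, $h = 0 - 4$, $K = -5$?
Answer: $-77600$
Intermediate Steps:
$h = -4$
$G = 160$ ($G = \left(-4\right) \left(-5\right) 8 = 20 \cdot 8 = 160$)
$G \left(y - 287\right) = 160 \left(-198 - 287\right) = 160 \left(-485\right) = -77600$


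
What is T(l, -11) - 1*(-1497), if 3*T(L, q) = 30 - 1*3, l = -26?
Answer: 1506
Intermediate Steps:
T(L, q) = 9 (T(L, q) = (30 - 1*3)/3 = (30 - 3)/3 = (⅓)*27 = 9)
T(l, -11) - 1*(-1497) = 9 - 1*(-1497) = 9 + 1497 = 1506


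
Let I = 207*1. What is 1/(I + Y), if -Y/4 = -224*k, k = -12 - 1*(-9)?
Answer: -1/2481 ≈ -0.00040306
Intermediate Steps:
k = -3 (k = -12 + 9 = -3)
I = 207
Y = -2688 (Y = -(-896)*(-3) = -4*672 = -2688)
1/(I + Y) = 1/(207 - 2688) = 1/(-2481) = -1/2481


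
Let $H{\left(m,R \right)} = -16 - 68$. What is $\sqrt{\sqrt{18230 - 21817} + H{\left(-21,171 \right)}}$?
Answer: $\sqrt{-84 + i \sqrt{3587}} \approx 3.0956 + 9.6738 i$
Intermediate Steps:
$H{\left(m,R \right)} = -84$ ($H{\left(m,R \right)} = -16 - 68 = -84$)
$\sqrt{\sqrt{18230 - 21817} + H{\left(-21,171 \right)}} = \sqrt{\sqrt{18230 - 21817} - 84} = \sqrt{\sqrt{-3587} - 84} = \sqrt{i \sqrt{3587} - 84} = \sqrt{-84 + i \sqrt{3587}}$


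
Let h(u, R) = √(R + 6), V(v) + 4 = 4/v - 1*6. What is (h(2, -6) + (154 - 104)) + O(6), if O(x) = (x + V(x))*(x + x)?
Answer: 10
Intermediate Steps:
V(v) = -10 + 4/v (V(v) = -4 + (4/v - 1*6) = -4 + (4/v - 6) = -4 + (-6 + 4/v) = -10 + 4/v)
h(u, R) = √(6 + R)
O(x) = 2*x*(-10 + x + 4/x) (O(x) = (x + (-10 + 4/x))*(x + x) = (-10 + x + 4/x)*(2*x) = 2*x*(-10 + x + 4/x))
(h(2, -6) + (154 - 104)) + O(6) = (√(6 - 6) + (154 - 104)) + (8 + 2*6*(-10 + 6)) = (√0 + 50) + (8 + 2*6*(-4)) = (0 + 50) + (8 - 48) = 50 - 40 = 10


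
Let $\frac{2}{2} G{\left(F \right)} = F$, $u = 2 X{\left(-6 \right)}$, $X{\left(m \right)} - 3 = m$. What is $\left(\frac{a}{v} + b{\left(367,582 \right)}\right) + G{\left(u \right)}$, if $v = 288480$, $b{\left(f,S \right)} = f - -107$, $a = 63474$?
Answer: $\frac{22512019}{48080} \approx 468.22$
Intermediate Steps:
$b{\left(f,S \right)} = 107 + f$ ($b{\left(f,S \right)} = f + 107 = 107 + f$)
$X{\left(m \right)} = 3 + m$
$u = -6$ ($u = 2 \left(3 - 6\right) = 2 \left(-3\right) = -6$)
$G{\left(F \right)} = F$
$\left(\frac{a}{v} + b{\left(367,582 \right)}\right) + G{\left(u \right)} = \left(\frac{63474}{288480} + \left(107 + 367\right)\right) - 6 = \left(63474 \cdot \frac{1}{288480} + 474\right) - 6 = \left(\frac{10579}{48080} + 474\right) - 6 = \frac{22800499}{48080} - 6 = \frac{22512019}{48080}$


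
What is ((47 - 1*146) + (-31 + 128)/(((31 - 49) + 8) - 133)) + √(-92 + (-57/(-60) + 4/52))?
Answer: -14254/143 + I*√1537445/130 ≈ -99.678 + 9.538*I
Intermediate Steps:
((47 - 1*146) + (-31 + 128)/(((31 - 49) + 8) - 133)) + √(-92 + (-57/(-60) + 4/52)) = ((47 - 146) + 97/((-18 + 8) - 133)) + √(-92 + (-57*(-1/60) + 4*(1/52))) = (-99 + 97/(-10 - 133)) + √(-92 + (19/20 + 1/13)) = (-99 + 97/(-143)) + √(-92 + 267/260) = (-99 + 97*(-1/143)) + √(-23653/260) = (-99 - 97/143) + I*√1537445/130 = -14254/143 + I*√1537445/130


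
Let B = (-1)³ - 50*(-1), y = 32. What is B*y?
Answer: 1568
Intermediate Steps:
B = 49 (B = -1 + 50 = 49)
B*y = 49*32 = 1568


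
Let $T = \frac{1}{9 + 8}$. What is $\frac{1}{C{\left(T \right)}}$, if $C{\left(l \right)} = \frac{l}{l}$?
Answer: $1$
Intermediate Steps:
$T = \frac{1}{17} \approx 0.058824$
$C{\left(l \right)} = 1$
$\frac{1}{C{\left(T \right)}} = 1^{-1} = 1$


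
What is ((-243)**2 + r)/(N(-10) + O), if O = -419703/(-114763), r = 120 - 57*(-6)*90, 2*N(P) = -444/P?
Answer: 17204695145/4945736 ≈ 3478.7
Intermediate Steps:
N(P) = -222/P (N(P) = (-444/P)/2 = -222/P)
r = 30900 (r = 120 + 342*90 = 120 + 30780 = 30900)
O = 419703/114763 (O = -419703*(-1/114763) = 419703/114763 ≈ 3.6571)
((-243)**2 + r)/(N(-10) + O) = ((-243)**2 + 30900)/(-222/(-10) + 419703/114763) = (59049 + 30900)/(-222*(-1/10) + 419703/114763) = 89949/(111/5 + 419703/114763) = 89949/(14837208/573815) = 89949*(573815/14837208) = 17204695145/4945736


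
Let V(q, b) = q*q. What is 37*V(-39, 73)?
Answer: 56277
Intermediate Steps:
V(q, b) = q²
37*V(-39, 73) = 37*(-39)² = 37*1521 = 56277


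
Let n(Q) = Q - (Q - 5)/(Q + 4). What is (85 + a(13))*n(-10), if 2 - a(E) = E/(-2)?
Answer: -4675/4 ≈ -1168.8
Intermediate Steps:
a(E) = 2 + E/2 (a(E) = 2 - E/(-2) = 2 - E*(-1)/2 = 2 - (-1)*E/2 = 2 + E/2)
n(Q) = Q - (-5 + Q)/(4 + Q)
(85 + a(13))*n(-10) = (85 + (2 + (½)*13))*((5 + (-10)² + 3*(-10))/(4 - 10)) = (85 + (2 + 13/2))*((5 + 100 - 30)/(-6)) = (85 + 17/2)*(-⅙*75) = (187/2)*(-25/2) = -4675/4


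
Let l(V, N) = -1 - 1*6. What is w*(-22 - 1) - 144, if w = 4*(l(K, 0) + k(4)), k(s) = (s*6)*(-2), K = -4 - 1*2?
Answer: 4916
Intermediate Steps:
K = -6 (K = -4 - 2 = -6)
l(V, N) = -7 (l(V, N) = -1 - 6 = -7)
k(s) = -12*s (k(s) = (6*s)*(-2) = -12*s)
w = -220 (w = 4*(-7 - 12*4) = 4*(-7 - 48) = 4*(-55) = -220)
w*(-22 - 1) - 144 = -220*(-22 - 1) - 144 = -220*(-23) - 144 = 5060 - 144 = 4916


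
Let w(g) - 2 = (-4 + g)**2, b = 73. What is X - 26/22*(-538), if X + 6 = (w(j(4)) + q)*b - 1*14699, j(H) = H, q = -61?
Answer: -202138/11 ≈ -18376.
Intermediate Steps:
w(g) = 2 + (-4 + g)**2
X = -19012 (X = -6 + (((2 + (-4 + 4)**2) - 61)*73 - 1*14699) = -6 + (((2 + 0**2) - 61)*73 - 14699) = -6 + (((2 + 0) - 61)*73 - 14699) = -6 + ((2 - 61)*73 - 14699) = -6 + (-59*73 - 14699) = -6 + (-4307 - 14699) = -6 - 19006 = -19012)
X - 26/22*(-538) = -19012 - 26/22*(-538) = -19012 - 26*(1/22)*(-538) = -19012 - 13*(-538)/11 = -19012 - 1*(-6994/11) = -19012 + 6994/11 = -202138/11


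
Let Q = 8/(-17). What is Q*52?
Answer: -416/17 ≈ -24.471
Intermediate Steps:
Q = -8/17 (Q = 8*(-1/17) = -8/17 ≈ -0.47059)
Q*52 = -8/17*52 = -416/17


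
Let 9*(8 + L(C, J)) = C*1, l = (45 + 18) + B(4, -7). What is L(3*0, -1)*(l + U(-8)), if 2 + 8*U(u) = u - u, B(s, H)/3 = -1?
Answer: -478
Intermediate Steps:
B(s, H) = -3 (B(s, H) = 3*(-1) = -3)
U(u) = -¼ (U(u) = -¼ + (u - u)/8 = -¼ + (⅛)*0 = -¼ + 0 = -¼)
l = 60 (l = (45 + 18) - 3 = 63 - 3 = 60)
L(C, J) = -8 + C/9 (L(C, J) = -8 + (C*1)/9 = -8 + C/9)
L(3*0, -1)*(l + U(-8)) = (-8 + (3*0)/9)*(60 - ¼) = (-8 + (⅑)*0)*(239/4) = (-8 + 0)*(239/4) = -8*239/4 = -478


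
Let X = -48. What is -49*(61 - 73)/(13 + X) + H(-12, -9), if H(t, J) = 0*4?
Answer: -84/5 ≈ -16.800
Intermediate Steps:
H(t, J) = 0
-49*(61 - 73)/(13 + X) + H(-12, -9) = -49*(61 - 73)/(13 - 48) + 0 = -(-588)/(-35) + 0 = -(-588)*(-1)/35 + 0 = -49*12/35 + 0 = -84/5 + 0 = -84/5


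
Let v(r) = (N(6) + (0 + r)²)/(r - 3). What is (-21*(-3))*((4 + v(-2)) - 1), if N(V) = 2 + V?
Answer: 189/5 ≈ 37.800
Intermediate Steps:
v(r) = (8 + r²)/(-3 + r) (v(r) = ((2 + 6) + (0 + r)²)/(r - 3) = (8 + r²)/(-3 + r))
(-21*(-3))*((4 + v(-2)) - 1) = (-21*(-3))*((4 + (8 + (-2)²)/(-3 - 2)) - 1) = 63*((4 + (8 + 4)/(-5)) - 1) = 63*((4 - ⅕*12) - 1) = 63*((4 - 12/5) - 1) = 63*(8/5 - 1) = 63*(⅗) = 189/5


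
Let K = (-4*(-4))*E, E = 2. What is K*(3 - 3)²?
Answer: 0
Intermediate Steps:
K = 32 (K = -4*(-4)*2 = 16*2 = 32)
K*(3 - 3)² = 32*(3 - 3)² = 32*0² = 32*0 = 0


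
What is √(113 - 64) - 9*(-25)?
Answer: 232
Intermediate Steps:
√(113 - 64) - 9*(-25) = √49 - 1*(-225) = 7 + 225 = 232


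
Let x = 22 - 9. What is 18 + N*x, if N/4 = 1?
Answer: 70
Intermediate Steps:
x = 13
N = 4 (N = 4*1 = 4)
18 + N*x = 18 + 4*13 = 18 + 52 = 70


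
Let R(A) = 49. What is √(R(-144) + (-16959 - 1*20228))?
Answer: I*√37138 ≈ 192.71*I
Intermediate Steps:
√(R(-144) + (-16959 - 1*20228)) = √(49 + (-16959 - 1*20228)) = √(49 + (-16959 - 20228)) = √(49 - 37187) = √(-37138) = I*√37138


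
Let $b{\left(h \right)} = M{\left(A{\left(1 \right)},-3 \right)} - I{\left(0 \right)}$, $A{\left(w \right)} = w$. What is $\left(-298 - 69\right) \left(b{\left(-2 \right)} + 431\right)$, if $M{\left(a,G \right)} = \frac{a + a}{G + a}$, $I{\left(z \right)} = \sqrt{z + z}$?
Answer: $-157810$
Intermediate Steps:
$I{\left(z \right)} = \sqrt{2} \sqrt{z}$ ($I{\left(z \right)} = \sqrt{2 z} = \sqrt{2} \sqrt{z}$)
$M{\left(a,G \right)} = \frac{2 a}{G + a}$
$b{\left(h \right)} = -1$ ($b{\left(h \right)} = 2 \cdot 1 \frac{1}{-3 + 1} - \sqrt{2} \sqrt{0} = 2 \cdot 1 \frac{1}{-2} - \sqrt{2} \cdot 0 = 2 \cdot 1 \left(- \frac{1}{2}\right) - 0 = -1 + 0 = -1$)
$\left(-298 - 69\right) \left(b{\left(-2 \right)} + 431\right) = \left(-298 - 69\right) \left(-1 + 431\right) = \left(-367\right) 430 = -157810$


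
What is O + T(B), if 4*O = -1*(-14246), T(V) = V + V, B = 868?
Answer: 10595/2 ≈ 5297.5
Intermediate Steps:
T(V) = 2*V
O = 7123/2 (O = (-1*(-14246))/4 = (1/4)*14246 = 7123/2 ≈ 3561.5)
O + T(B) = 7123/2 + 2*868 = 7123/2 + 1736 = 10595/2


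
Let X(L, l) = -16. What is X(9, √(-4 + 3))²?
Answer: 256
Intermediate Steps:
X(9, √(-4 + 3))² = (-16)² = 256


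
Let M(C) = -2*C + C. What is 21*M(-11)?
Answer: 231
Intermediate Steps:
M(C) = -C
21*M(-11) = 21*(-1*(-11)) = 21*11 = 231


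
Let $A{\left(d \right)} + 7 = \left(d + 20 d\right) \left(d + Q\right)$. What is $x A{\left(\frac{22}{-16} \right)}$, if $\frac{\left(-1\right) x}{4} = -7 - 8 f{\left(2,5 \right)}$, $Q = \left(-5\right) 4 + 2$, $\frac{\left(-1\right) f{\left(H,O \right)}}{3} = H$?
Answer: $- \frac{1449637}{16} \approx -90602.0$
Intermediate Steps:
$f{\left(H,O \right)} = - 3 H$
$Q = -18$ ($Q = -20 + 2 = -18$)
$A{\left(d \right)} = -7 + 21 d \left(-18 + d\right)$ ($A{\left(d \right)} = -7 + \left(d + 20 d\right) \left(d - 18\right) = -7 + 21 d \left(-18 + d\right)$)
$x = -164$ ($x = - 4 \left(-7 - 8 \left(\left(-3\right) 2\right)\right) = - 4 \left(-7 - -48\right) = - 4 \left(-7 + 48\right) = \left(-4\right) 41 = -164$)
$x A{\left(\frac{22}{-16} \right)} = - 164 \left(-7 - 378 \frac{22}{-16} + 21 \left(\frac{22}{-16}\right)^{2}\right) = - 164 \left(-7 - 378 \cdot 22 \left(- \frac{1}{16}\right) + 21 \left(22 \left(- \frac{1}{16}\right)\right)^{2}\right) = - 164 \left(-7 - - \frac{2079}{4} + 21 \left(- \frac{11}{8}\right)^{2}\right) = - 164 \left(-7 + \frac{2079}{4} + 21 \cdot \frac{121}{64}\right) = - 164 \left(-7 + \frac{2079}{4} + \frac{2541}{64}\right) = \left(-164\right) \frac{35357}{64} = - \frac{1449637}{16}$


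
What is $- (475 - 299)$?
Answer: $-176$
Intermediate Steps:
$- (475 - 299) = \left(-1\right) 176 = -176$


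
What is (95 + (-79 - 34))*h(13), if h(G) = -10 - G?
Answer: 414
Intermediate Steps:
(95 + (-79 - 34))*h(13) = (95 + (-79 - 34))*(-10 - 1*13) = (95 - 113)*(-10 - 13) = -18*(-23) = 414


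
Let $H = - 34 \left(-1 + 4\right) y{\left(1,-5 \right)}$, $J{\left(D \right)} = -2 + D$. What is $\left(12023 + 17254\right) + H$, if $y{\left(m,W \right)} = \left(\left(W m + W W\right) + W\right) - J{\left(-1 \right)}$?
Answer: $27441$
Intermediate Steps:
$y{\left(m,W \right)} = 3 + W + W^{2} + W m$ ($y{\left(m,W \right)} = \left(\left(W m + W W\right) + W\right) - \left(-2 - 1\right) = \left(\left(W m + W^{2}\right) + W\right) - -3 = \left(\left(W^{2} + W m\right) + W\right) + 3 = \left(W + W^{2} + W m\right) + 3 = 3 + W + W^{2} + W m$)
$H = -1836$ ($H = - 34 \left(-1 + 4\right) \left(3 - 5 + \left(-5\right)^{2} - 5\right) = - 34 \cdot 3 \left(3 - 5 + 25 - 5\right) = - 34 \cdot 3 \cdot 18 = \left(-34\right) 54 = -1836$)
$\left(12023 + 17254\right) + H = \left(12023 + 17254\right) - 1836 = 29277 - 1836 = 27441$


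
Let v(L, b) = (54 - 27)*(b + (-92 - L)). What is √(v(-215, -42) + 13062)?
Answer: √15249 ≈ 123.49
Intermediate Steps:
v(L, b) = -2484 - 27*L + 27*b (v(L, b) = 27*(-92 + b - L) = -2484 - 27*L + 27*b)
√(v(-215, -42) + 13062) = √((-2484 - 27*(-215) + 27*(-42)) + 13062) = √((-2484 + 5805 - 1134) + 13062) = √(2187 + 13062) = √15249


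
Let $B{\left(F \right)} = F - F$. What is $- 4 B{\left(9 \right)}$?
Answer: $0$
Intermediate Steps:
$B{\left(F \right)} = 0$
$- 4 B{\left(9 \right)} = \left(-4\right) 0 = 0$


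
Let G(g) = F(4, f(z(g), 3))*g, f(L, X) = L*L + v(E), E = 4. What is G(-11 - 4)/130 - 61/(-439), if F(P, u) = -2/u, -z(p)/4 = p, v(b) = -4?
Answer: 2852945/20522372 ≈ 0.13902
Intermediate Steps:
z(p) = -4*p
f(L, X) = -4 + L**2 (f(L, X) = L*L - 4 = L**2 - 4 = -4 + L**2)
G(g) = -2*g/(-4 + 16*g**2) (G(g) = (-2/(-4 + (-4*g)**2))*g = (-2/(-4 + 16*g**2))*g = -2*g/(-4 + 16*g**2))
G(-11 - 4)/130 - 61/(-439) = -(-11 - 4)/(-2 + 8*(-11 - 4)**2)/130 - 61/(-439) = -1*(-15)/(-2 + 8*(-15)**2)*(1/130) - 61*(-1/439) = -1*(-15)/(-2 + 8*225)*(1/130) + 61/439 = -1*(-15)/(-2 + 1800)*(1/130) + 61/439 = -1*(-15)/1798*(1/130) + 61/439 = -1*(-15)*1/1798*(1/130) + 61/439 = (15/1798)*(1/130) + 61/439 = 3/46748 + 61/439 = 2852945/20522372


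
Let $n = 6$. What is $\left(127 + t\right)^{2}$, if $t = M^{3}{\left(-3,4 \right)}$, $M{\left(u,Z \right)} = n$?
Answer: $117649$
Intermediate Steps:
$M{\left(u,Z \right)} = 6$
$t = 216$ ($t = 6^{3} = 216$)
$\left(127 + t\right)^{2} = \left(127 + 216\right)^{2} = 343^{2} = 117649$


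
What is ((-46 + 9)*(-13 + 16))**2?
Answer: 12321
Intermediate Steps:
((-46 + 9)*(-13 + 16))**2 = (-37*3)**2 = (-111)**2 = 12321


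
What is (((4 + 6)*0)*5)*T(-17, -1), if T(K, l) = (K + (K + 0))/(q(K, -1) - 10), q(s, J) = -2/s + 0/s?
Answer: 0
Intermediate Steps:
q(s, J) = -2/s (q(s, J) = -2/s + 0 = -2/s)
T(K, l) = 2*K/(-10 - 2/K) (T(K, l) = (K + (K + 0))/(-2/K - 10) = (K + K)/(-10 - 2/K) = (2*K)/(-10 - 2/K) = 2*K/(-10 - 2/K))
(((4 + 6)*0)*5)*T(-17, -1) = (((4 + 6)*0)*5)*(-1*(-17)²/(1 + 5*(-17))) = ((10*0)*5)*(-1*289/(1 - 85)) = (0*5)*(-1*289/(-84)) = 0*(-1*289*(-1/84)) = 0*(289/84) = 0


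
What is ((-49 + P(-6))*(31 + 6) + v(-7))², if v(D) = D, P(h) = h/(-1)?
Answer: 2553604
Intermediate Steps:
P(h) = -h (P(h) = h*(-1) = -h)
((-49 + P(-6))*(31 + 6) + v(-7))² = ((-49 - 1*(-6))*(31 + 6) - 7)² = ((-49 + 6)*37 - 7)² = (-43*37 - 7)² = (-1591 - 7)² = (-1598)² = 2553604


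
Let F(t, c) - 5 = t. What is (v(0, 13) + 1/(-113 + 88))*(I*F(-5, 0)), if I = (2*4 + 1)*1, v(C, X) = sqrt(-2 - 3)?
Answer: 0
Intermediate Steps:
F(t, c) = 5 + t
v(C, X) = I*sqrt(5) (v(C, X) = sqrt(-5) = I*sqrt(5))
I = 9 (I = (8 + 1)*1 = 9*1 = 9)
(v(0, 13) + 1/(-113 + 88))*(I*F(-5, 0)) = (I*sqrt(5) + 1/(-113 + 88))*(9*(5 - 5)) = (I*sqrt(5) + 1/(-25))*(9*0) = (I*sqrt(5) - 1/25)*0 = (-1/25 + I*sqrt(5))*0 = 0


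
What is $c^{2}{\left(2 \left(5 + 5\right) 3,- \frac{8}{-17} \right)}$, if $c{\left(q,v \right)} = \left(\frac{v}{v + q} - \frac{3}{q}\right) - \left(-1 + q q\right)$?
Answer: $\frac{342215849851929}{26419600} \approx 1.2953 \cdot 10^{7}$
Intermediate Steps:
$c{\left(q,v \right)} = 1 - q^{2} - \frac{3}{q} + \frac{v}{q + v}$ ($c{\left(q,v \right)} = \left(\frac{v}{q + v} - \frac{3}{q}\right) - \left(-1 + q^{2}\right) = \left(- \frac{3}{q} + \frac{v}{q + v}\right) - \left(-1 + q^{2}\right) = 1 - q^{2} - \frac{3}{q} + \frac{v}{q + v}$)
$c^{2}{\left(2 \left(5 + 5\right) 3,- \frac{8}{-17} \right)} = \left(\frac{\left(2 \left(5 + 5\right) 3\right)^{2} - \left(2 \left(5 + 5\right) 3\right)^{4} - 3 \cdot 2 \left(5 + 5\right) 3 - 3 \left(- \frac{8}{-17}\right) - - \frac{8}{-17} \left(2 \left(5 + 5\right) 3\right)^{3} + 2 \cdot 2 \left(5 + 5\right) 3 \left(- \frac{8}{-17}\right)}{2 \left(5 + 5\right) 3 \left(2 \left(5 + 5\right) 3 - \frac{8}{-17}\right)}\right)^{2} = \left(\frac{\left(2 \cdot 10 \cdot 3\right)^{2} - \left(2 \cdot 10 \cdot 3\right)^{4} - 3 \cdot 2 \cdot 10 \cdot 3 - 3 \left(\left(-8\right) \left(- \frac{1}{17}\right)\right) - \left(-8\right) \left(- \frac{1}{17}\right) \left(2 \cdot 10 \cdot 3\right)^{3} + 2 \cdot 2 \cdot 10 \cdot 3 \left(\left(-8\right) \left(- \frac{1}{17}\right)\right)}{2 \cdot 10 \cdot 3 \left(2 \cdot 10 \cdot 3 - - \frac{8}{17}\right)}\right)^{2} = \left(\frac{\left(2 \cdot 30\right)^{2} - \left(2 \cdot 30\right)^{4} - 3 \cdot 2 \cdot 30 - \frac{24}{17} - \frac{8 \left(2 \cdot 30\right)^{3}}{17} + 2 \cdot 2 \cdot 30 \cdot \frac{8}{17}}{2 \cdot 30 \left(2 \cdot 30 + \frac{8}{17}\right)}\right)^{2} = \left(\frac{60^{2} - 60^{4} - 180 - \frac{24}{17} - \frac{8 \cdot 60^{3}}{17} + 2 \cdot 60 \cdot \frac{8}{17}}{60 \left(60 + \frac{8}{17}\right)}\right)^{2} = \left(\frac{3600 - 12960000 - 180 - \frac{24}{17} - \frac{8}{17} \cdot 216000 + \frac{960}{17}}{60 \cdot \frac{1028}{17}}\right)^{2} = \left(\frac{1}{60} \cdot \frac{17}{1028} \left(3600 - 12960000 - 180 - \frac{24}{17} - \frac{1728000}{17} + \frac{960}{17}\right)\right)^{2} = \left(\frac{1}{60} \cdot \frac{17}{1028} \left(-13058172\right)\right)^{2} = \left(- \frac{18499077}{5140}\right)^{2} = \frac{342215849851929}{26419600}$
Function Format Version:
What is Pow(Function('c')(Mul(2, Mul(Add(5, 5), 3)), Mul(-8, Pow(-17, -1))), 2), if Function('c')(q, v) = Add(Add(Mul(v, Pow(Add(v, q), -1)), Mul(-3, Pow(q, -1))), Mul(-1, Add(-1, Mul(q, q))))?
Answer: Rational(342215849851929, 26419600) ≈ 1.2953e+7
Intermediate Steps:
Function('c')(q, v) = Add(1, Mul(-1, Pow(q, 2)), Mul(-3, Pow(q, -1)), Mul(v, Pow(Add(q, v), -1))) (Function('c')(q, v) = Add(Add(Mul(v, Pow(Add(q, v), -1)), Mul(-3, Pow(q, -1))), Mul(-1, Add(-1, Pow(q, 2)))) = Add(Add(Mul(-3, Pow(q, -1)), Mul(v, Pow(Add(q, v), -1))), Add(1, Mul(-1, Pow(q, 2)))) = Add(1, Mul(-1, Pow(q, 2)), Mul(-3, Pow(q, -1)), Mul(v, Pow(Add(q, v), -1))))
Pow(Function('c')(Mul(2, Mul(Add(5, 5), 3)), Mul(-8, Pow(-17, -1))), 2) = Pow(Mul(Pow(Mul(2, Mul(Add(5, 5), 3)), -1), Pow(Add(Mul(2, Mul(Add(5, 5), 3)), Mul(-8, Pow(-17, -1))), -1), Add(Pow(Mul(2, Mul(Add(5, 5), 3)), 2), Mul(-1, Pow(Mul(2, Mul(Add(5, 5), 3)), 4)), Mul(-3, Mul(2, Mul(Add(5, 5), 3))), Mul(-3, Mul(-8, Pow(-17, -1))), Mul(-1, Mul(-8, Pow(-17, -1)), Pow(Mul(2, Mul(Add(5, 5), 3)), 3)), Mul(2, Mul(2, Mul(Add(5, 5), 3)), Mul(-8, Pow(-17, -1))))), 2) = Pow(Mul(Pow(Mul(2, Mul(10, 3)), -1), Pow(Add(Mul(2, Mul(10, 3)), Mul(-8, Rational(-1, 17))), -1), Add(Pow(Mul(2, Mul(10, 3)), 2), Mul(-1, Pow(Mul(2, Mul(10, 3)), 4)), Mul(-3, Mul(2, Mul(10, 3))), Mul(-3, Mul(-8, Rational(-1, 17))), Mul(-1, Mul(-8, Rational(-1, 17)), Pow(Mul(2, Mul(10, 3)), 3)), Mul(2, Mul(2, Mul(10, 3)), Mul(-8, Rational(-1, 17))))), 2) = Pow(Mul(Pow(Mul(2, 30), -1), Pow(Add(Mul(2, 30), Rational(8, 17)), -1), Add(Pow(Mul(2, 30), 2), Mul(-1, Pow(Mul(2, 30), 4)), Mul(-3, Mul(2, 30)), Mul(-3, Rational(8, 17)), Mul(-1, Rational(8, 17), Pow(Mul(2, 30), 3)), Mul(2, Mul(2, 30), Rational(8, 17)))), 2) = Pow(Mul(Pow(60, -1), Pow(Add(60, Rational(8, 17)), -1), Add(Pow(60, 2), Mul(-1, Pow(60, 4)), Mul(-3, 60), Rational(-24, 17), Mul(-1, Rational(8, 17), Pow(60, 3)), Mul(2, 60, Rational(8, 17)))), 2) = Pow(Mul(Rational(1, 60), Pow(Rational(1028, 17), -1), Add(3600, Mul(-1, 12960000), -180, Rational(-24, 17), Mul(-1, Rational(8, 17), 216000), Rational(960, 17))), 2) = Pow(Mul(Rational(1, 60), Rational(17, 1028), Add(3600, -12960000, -180, Rational(-24, 17), Rational(-1728000, 17), Rational(960, 17))), 2) = Pow(Mul(Rational(1, 60), Rational(17, 1028), -13058172), 2) = Pow(Rational(-18499077, 5140), 2) = Rational(342215849851929, 26419600)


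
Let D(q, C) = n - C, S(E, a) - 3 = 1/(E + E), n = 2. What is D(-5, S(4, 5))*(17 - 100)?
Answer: 747/8 ≈ 93.375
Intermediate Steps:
S(E, a) = 3 + 1/(2*E) (S(E, a) = 3 + 1/(E + E) = 3 + 1/(2*E))
D(q, C) = 2 - C
D(-5, S(4, 5))*(17 - 100) = (2 - (3 + (1/2)/4))*(17 - 100) = (2 - (3 + (1/2)*(1/4)))*(-83) = (2 - (3 + 1/8))*(-83) = (2 - 1*25/8)*(-83) = (2 - 25/8)*(-83) = -9/8*(-83) = 747/8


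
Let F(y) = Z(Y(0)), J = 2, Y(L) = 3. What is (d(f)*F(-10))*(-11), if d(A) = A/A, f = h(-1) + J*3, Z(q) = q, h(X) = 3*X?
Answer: -33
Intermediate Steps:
F(y) = 3
f = 3 (f = 3*(-1) + 2*3 = -3 + 6 = 3)
d(A) = 1
(d(f)*F(-10))*(-11) = (1*3)*(-11) = 3*(-11) = -33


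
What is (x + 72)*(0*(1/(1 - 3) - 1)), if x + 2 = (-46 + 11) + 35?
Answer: 0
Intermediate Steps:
x = -2 (x = -2 + ((-46 + 11) + 35) = -2 + (-35 + 35) = -2 + 0 = -2)
(x + 72)*(0*(1/(1 - 3) - 1)) = (-2 + 72)*(0*(1/(1 - 3) - 1)) = 70*(0*(1/(-2) - 1)) = 70*(0*(-½ - 1)) = 70*(0*(-3/2)) = 70*0 = 0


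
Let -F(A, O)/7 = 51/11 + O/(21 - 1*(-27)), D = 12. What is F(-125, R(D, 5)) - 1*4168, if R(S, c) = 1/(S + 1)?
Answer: -28831997/6864 ≈ -4200.5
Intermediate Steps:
R(S, c) = 1/(1 + S)
F(A, O) = -357/11 - 7*O/48 (F(A, O) = -7*(51/11 + O/(21 - 1*(-27))) = -7*(51*(1/11) + O/(21 + 27)) = -7*(51/11 + O/48) = -357/11 - 7*O/48)
F(-125, R(D, 5)) - 1*4168 = (-357/11 - 7/(48*(1 + 12))) - 1*4168 = (-357/11 - 7/48/13) - 4168 = (-357/11 - 7/48*1/13) - 4168 = (-357/11 - 7/624) - 4168 = -222845/6864 - 4168 = -28831997/6864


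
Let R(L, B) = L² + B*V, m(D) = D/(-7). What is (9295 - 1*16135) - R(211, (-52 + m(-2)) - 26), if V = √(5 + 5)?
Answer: -51361 + 544*√10/7 ≈ -51115.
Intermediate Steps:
m(D) = -D/7 (m(D) = D*(-⅐) = -D/7)
V = √10 ≈ 3.1623
R(L, B) = L² + B*√10
(9295 - 1*16135) - R(211, (-52 + m(-2)) - 26) = (9295 - 1*16135) - (211² + ((-52 - ⅐*(-2)) - 26)*√10) = (9295 - 16135) - (44521 + ((-52 + 2/7) - 26)*√10) = -6840 - (44521 + (-362/7 - 26)*√10) = -6840 - (44521 - 544*√10/7) = -6840 + (-44521 + 544*√10/7) = -51361 + 544*√10/7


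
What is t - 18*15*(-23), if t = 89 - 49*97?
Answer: 1546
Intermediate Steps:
t = -4664 (t = 89 - 4753 = -4664)
t - 18*15*(-23) = -4664 - 18*15*(-23) = -4664 - 270*(-23) = -4664 + 6210 = 1546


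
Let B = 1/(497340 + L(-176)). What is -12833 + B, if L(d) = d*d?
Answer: -6779879227/528316 ≈ -12833.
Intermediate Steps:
L(d) = d**2
B = 1/528316 (B = 1/(497340 + (-176)**2) = 1/(497340 + 30976) = 1/528316 ≈ 1.8928e-6)
-12833 + B = -12833 + 1/528316 = -6779879227/528316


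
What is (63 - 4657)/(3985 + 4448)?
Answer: -4594/8433 ≈ -0.54476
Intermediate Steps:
(63 - 4657)/(3985 + 4448) = -4594/8433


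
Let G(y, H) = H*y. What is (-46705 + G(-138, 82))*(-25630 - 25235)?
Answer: 2951238165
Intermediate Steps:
(-46705 + G(-138, 82))*(-25630 - 25235) = (-46705 + 82*(-138))*(-25630 - 25235) = (-46705 - 11316)*(-50865) = -58021*(-50865) = 2951238165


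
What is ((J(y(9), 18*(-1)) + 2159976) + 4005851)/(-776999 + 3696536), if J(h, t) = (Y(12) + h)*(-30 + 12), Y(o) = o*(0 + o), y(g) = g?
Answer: 6163073/2919537 ≈ 2.1110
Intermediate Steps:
Y(o) = o**2 (Y(o) = o*o = o**2)
J(h, t) = -2592 - 18*h (J(h, t) = (12**2 + h)*(-30 + 12) = (144 + h)*(-18) = -2592 - 18*h)
((J(y(9), 18*(-1)) + 2159976) + 4005851)/(-776999 + 3696536) = (((-2592 - 18*9) + 2159976) + 4005851)/(-776999 + 3696536) = (((-2592 - 162) + 2159976) + 4005851)/2919537 = ((-2754 + 2159976) + 4005851)*(1/2919537) = (2157222 + 4005851)*(1/2919537) = 6163073*(1/2919537) = 6163073/2919537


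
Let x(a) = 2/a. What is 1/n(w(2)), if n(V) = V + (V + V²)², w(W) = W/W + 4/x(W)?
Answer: 1/905 ≈ 0.0011050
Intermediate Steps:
w(W) = 1 + 2*W (w(W) = W/W + 4/((2/W)) = 1 + 4*(W/2) = 1 + 2*W)
1/n(w(2)) = 1/((1 + 2*2)*(1 + (1 + 2*2)*(1 + (1 + 2*2))²)) = 1/((1 + 4)*(1 + (1 + 4)*(1 + (1 + 4))²)) = 1/(5*(1 + 5*(1 + 5)²)) = 1/(5*(1 + 5*6²)) = 1/(5*(1 + 5*36)) = 1/(5*(1 + 180)) = 1/(5*181) = 1/905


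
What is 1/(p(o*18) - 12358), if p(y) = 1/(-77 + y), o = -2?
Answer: -113/1396455 ≈ -8.0919e-5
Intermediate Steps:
1/(p(o*18) - 12358) = 1/(1/(-77 - 2*18) - 12358) = 1/(1/(-77 - 36) - 12358) = 1/(1/(-113) - 12358) = 1/(-1/113 - 12358) = 1/(-1396455/113) = -113/1396455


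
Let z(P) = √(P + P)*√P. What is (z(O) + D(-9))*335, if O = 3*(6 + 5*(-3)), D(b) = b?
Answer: -3015 - 9045*√2 ≈ -15807.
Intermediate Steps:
O = -27 (O = 3*(6 - 15) = 3*(-9) = -27)
z(P) = P*√2 (z(P) = √(2*P)*√P = (√2*√P)*√P = P*√2)
(z(O) + D(-9))*335 = (-27*√2 - 9)*335 = (-9 - 27*√2)*335 = -3015 - 9045*√2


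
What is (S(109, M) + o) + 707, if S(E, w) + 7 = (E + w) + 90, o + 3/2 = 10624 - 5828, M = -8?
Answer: 11371/2 ≈ 5685.5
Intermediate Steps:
o = 9589/2 (o = -3/2 + (10624 - 5828) = -3/2 + 4796 = 9589/2 ≈ 4794.5)
S(E, w) = 83 + E + w (S(E, w) = -7 + ((E + w) + 90) = -7 + (90 + E + w) = 83 + E + w)
(S(109, M) + o) + 707 = ((83 + 109 - 8) + 9589/2) + 707 = (184 + 9589/2) + 707 = 9957/2 + 707 = 11371/2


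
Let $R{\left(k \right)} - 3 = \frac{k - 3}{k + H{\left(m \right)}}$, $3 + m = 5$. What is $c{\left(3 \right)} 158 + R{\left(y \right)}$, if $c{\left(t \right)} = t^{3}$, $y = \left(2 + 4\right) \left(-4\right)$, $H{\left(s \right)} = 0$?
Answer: $\frac{34161}{8} \approx 4270.1$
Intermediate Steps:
$m = 2$ ($m = -3 + 5 = 2$)
$y = -24$ ($y = 6 \left(-4\right) = -24$)
$R{\left(k \right)} = 3 + \frac{-3 + k}{k}$ ($R{\left(k \right)} = 3 + \frac{k - 3}{k + 0} = 3 + \frac{-3 + k}{k}$)
$c{\left(3 \right)} 158 + R{\left(y \right)} = 3^{3} \cdot 158 + \left(4 - \frac{3}{-24}\right) = 27 \cdot 158 + \left(4 - - \frac{1}{8}\right) = 4266 + \left(4 + \frac{1}{8}\right) = 4266 + \frac{33}{8} = \frac{34161}{8}$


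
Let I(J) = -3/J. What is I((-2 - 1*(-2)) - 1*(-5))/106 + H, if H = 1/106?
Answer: 1/265 ≈ 0.0037736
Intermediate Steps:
H = 1/106 ≈ 0.0094340
I((-2 - 1*(-2)) - 1*(-5))/106 + H = (-3/((-2 - 1*(-2)) - 1*(-5)))/106 + 1/106 = (-3/((-2 + 2) + 5))/106 + 1/106 = (-3/(0 + 5))/106 + 1/106 = (-3/5)/106 + 1/106 = (-3*1/5)/106 + 1/106 = (1/106)*(-3/5) + 1/106 = -3/530 + 1/106 = 1/265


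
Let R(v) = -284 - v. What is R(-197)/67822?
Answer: -87/67822 ≈ -0.0012828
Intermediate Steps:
R(-197)/67822 = (-284 - 1*(-197))/67822 = (-284 + 197)*(1/67822) = -87*1/67822 = -87/67822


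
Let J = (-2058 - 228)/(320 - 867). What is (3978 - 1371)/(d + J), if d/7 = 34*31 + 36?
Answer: 1426029/4175896 ≈ 0.34149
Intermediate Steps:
d = 7630 (d = 7*(34*31 + 36) = 7*(1054 + 36) = 7*1090 = 7630)
J = 2286/547 (J = -2286/(-547) = -2286*(-1/547) = 2286/547 ≈ 4.1792)
(3978 - 1371)/(d + J) = (3978 - 1371)/(7630 + 2286/547) = 2607/(4175896/547) = 2607*(547/4175896) = 1426029/4175896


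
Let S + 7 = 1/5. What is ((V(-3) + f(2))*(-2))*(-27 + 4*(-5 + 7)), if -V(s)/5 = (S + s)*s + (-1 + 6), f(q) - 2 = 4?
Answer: -6308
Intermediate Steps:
S = -34/5 (S = -7 + 1/5 = -7 + ⅕ = -34/5 ≈ -6.8000)
f(q) = 6 (f(q) = 2 + 4 = 6)
V(s) = -25 - 5*s*(-34/5 + s) (V(s) = -5*((-34/5 + s)*s + (-1 + 6)) = -5*(s*(-34/5 + s) + 5) = -5*(5 + s*(-34/5 + s)) = -25 - 5*s*(-34/5 + s))
((V(-3) + f(2))*(-2))*(-27 + 4*(-5 + 7)) = (((-25 - 5*(-3)² + 34*(-3)) + 6)*(-2))*(-27 + 4*(-5 + 7)) = (((-25 - 5*9 - 102) + 6)*(-2))*(-27 + 4*2) = (((-25 - 45 - 102) + 6)*(-2))*(-27 + 8) = ((-172 + 6)*(-2))*(-19) = -166*(-2)*(-19) = 332*(-19) = -6308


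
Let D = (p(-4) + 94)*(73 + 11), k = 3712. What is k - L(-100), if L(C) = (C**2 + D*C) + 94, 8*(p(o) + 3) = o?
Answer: 753818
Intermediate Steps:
p(o) = -3 + o/8
D = 7602 (D = ((-3 + (1/8)*(-4)) + 94)*(73 + 11) = ((-3 - 1/2) + 94)*84 = (-7/2 + 94)*84 = (181/2)*84 = 7602)
L(C) = 94 + C**2 + 7602*C (L(C) = (C**2 + 7602*C) + 94 = 94 + C**2 + 7602*C)
k - L(-100) = 3712 - (94 + (-100)**2 + 7602*(-100)) = 3712 - (94 + 10000 - 760200) = 3712 - 1*(-750106) = 3712 + 750106 = 753818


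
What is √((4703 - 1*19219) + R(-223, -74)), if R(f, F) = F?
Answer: I*√14590 ≈ 120.79*I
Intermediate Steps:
√((4703 - 1*19219) + R(-223, -74)) = √((4703 - 1*19219) - 74) = √((4703 - 19219) - 74) = √(-14516 - 74) = √(-14590) = I*√14590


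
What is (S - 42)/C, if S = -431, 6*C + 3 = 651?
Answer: -473/108 ≈ -4.3796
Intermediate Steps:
C = 108 (C = -½ + (⅙)*651 = -½ + 217/2 = 108)
(S - 42)/C = (-431 - 42)/108 = -473*1/108 = -473/108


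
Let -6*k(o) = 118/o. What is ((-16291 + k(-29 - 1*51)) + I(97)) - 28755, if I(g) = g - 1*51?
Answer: -10799941/240 ≈ -45000.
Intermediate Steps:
k(o) = -59/(3*o)
I(g) = -51 + g (I(g) = g - 51 = -51 + g)
((-16291 + k(-29 - 1*51)) + I(97)) - 28755 = ((-16291 - 59/(3*(-29 - 1*51))) + (-51 + 97)) - 28755 = ((-16291 - 59/(3*(-29 - 51))) + 46) - 28755 = ((-16291 - 59/3/(-80)) + 46) - 28755 = ((-16291 - 59/3*(-1/80)) + 46) - 28755 = ((-16291 + 59/240) + 46) - 28755 = (-3909781/240 + 46) - 28755 = -3898741/240 - 28755 = -10799941/240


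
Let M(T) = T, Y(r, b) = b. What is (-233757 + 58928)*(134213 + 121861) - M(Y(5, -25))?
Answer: -44769161321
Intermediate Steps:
(-233757 + 58928)*(134213 + 121861) - M(Y(5, -25)) = (-233757 + 58928)*(134213 + 121861) - 1*(-25) = -174829*256074 + 25 = -44769161346 + 25 = -44769161321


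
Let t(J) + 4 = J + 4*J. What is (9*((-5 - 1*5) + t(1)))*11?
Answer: -891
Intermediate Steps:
t(J) = -4 + 5*J (t(J) = -4 + (J + 4*J) = -4 + 5*J)
(9*((-5 - 1*5) + t(1)))*11 = (9*((-5 - 1*5) + (-4 + 5*1)))*11 = (9*((-5 - 5) + (-4 + 5)))*11 = (9*(-10 + 1))*11 = (9*(-9))*11 = -81*11 = -891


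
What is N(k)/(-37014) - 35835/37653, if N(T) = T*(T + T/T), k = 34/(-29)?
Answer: -185917669550/195348621237 ≈ -0.95172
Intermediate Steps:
k = -34/29 (k = 34*(-1/29) = -34/29 ≈ -1.1724)
N(T) = T*(1 + T) (N(T) = T*(T + 1) = T*(1 + T))
N(k)/(-37014) - 35835/37653 = -34*(1 - 34/29)/29/(-37014) - 35835/37653 = -34/29*(-5/29)*(-1/37014) - 35835*1/37653 = (170/841)*(-1/37014) - 11945/12551 = -85/15564387 - 11945/12551 = -185917669550/195348621237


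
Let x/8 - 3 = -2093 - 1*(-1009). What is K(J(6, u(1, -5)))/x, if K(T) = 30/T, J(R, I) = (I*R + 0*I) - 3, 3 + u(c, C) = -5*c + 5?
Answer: 5/30268 ≈ 0.00016519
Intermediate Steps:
u(c, C) = 2 - 5*c (u(c, C) = -3 + (-5*c + 5) = -3 + (5 - 5*c) = 2 - 5*c)
J(R, I) = -3 + I*R (J(R, I) = (I*R + 0) - 3 = I*R - 3 = -3 + I*R)
x = -8648 (x = 24 + 8*(-2093 - 1*(-1009)) = 24 + 8*(-2093 + 1009) = 24 + 8*(-1084) = 24 - 8672 = -8648)
K(J(6, u(1, -5)))/x = (30/(-3 + (2 - 5*1)*6))/(-8648) = (30/(-3 + (2 - 5)*6))*(-1/8648) = (30/(-3 - 3*6))*(-1/8648) = (30/(-3 - 18))*(-1/8648) = (30/(-21))*(-1/8648) = (30*(-1/21))*(-1/8648) = -10/7*(-1/8648) = 5/30268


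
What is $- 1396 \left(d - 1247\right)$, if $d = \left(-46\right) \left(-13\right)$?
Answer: $906004$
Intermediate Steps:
$d = 598$
$- 1396 \left(d - 1247\right) = - 1396 \left(598 - 1247\right) = \left(-1396\right) \left(-649\right) = 906004$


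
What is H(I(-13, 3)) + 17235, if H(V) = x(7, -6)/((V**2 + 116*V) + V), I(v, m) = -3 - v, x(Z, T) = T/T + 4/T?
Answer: 65665351/3810 ≈ 17235.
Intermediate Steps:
x(Z, T) = 1 + 4/T
H(V) = 1/(3*(V**2 + 117*V)) (H(V) = ((4 - 6)/(-6))/((V**2 + 116*V) + V) = (-1/6*(-2))/(V**2 + 117*V) = 1/(3*(V**2 + 117*V)))
H(I(-13, 3)) + 17235 = 1/(3*(-3 - 1*(-13))*(117 + (-3 - 1*(-13)))) + 17235 = 1/(3*(-3 + 13)*(117 + (-3 + 13))) + 17235 = (1/3)/(10*(117 + 10)) + 17235 = (1/3)*(1/10)/127 + 17235 = (1/3)*(1/10)*(1/127) + 17235 = 1/3810 + 17235 = 65665351/3810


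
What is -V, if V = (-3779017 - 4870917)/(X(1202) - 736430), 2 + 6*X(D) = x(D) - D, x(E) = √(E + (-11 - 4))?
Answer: -229385039365536/19534490605469 - 51899604*√1187/19534490605469 ≈ -11.743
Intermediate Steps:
x(E) = √(-15 + E) (x(E) = √(E - 15) = √(-15 + E))
X(D) = -⅓ - D/6 + √(-15 + D)/6 (X(D) = -⅓ + (√(-15 + D) - D)/6 = -⅓ + (-D/6 + √(-15 + D)/6) = -⅓ - D/6 + √(-15 + D)/6)
V = -8649934/(-2209892/3 + √1187/6) (V = (-3779017 - 4870917)/((-⅓ - ⅙*1202 + √(-15 + 1202)/6) - 736430) = -8649934/((-⅓ - 601/3 + √1187/6) - 736430) = -8649934/((-602/3 + √1187/6) - 736430) = -8649934/(-2209892/3 + √1187/6) ≈ 11.743)
-V = -(229385039365536/19534490605469 + 51899604*√1187/19534490605469) = -229385039365536/19534490605469 - 51899604*√1187/19534490605469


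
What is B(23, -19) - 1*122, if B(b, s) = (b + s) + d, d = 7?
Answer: -111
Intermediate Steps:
B(b, s) = 7 + b + s (B(b, s) = (b + s) + 7 = 7 + b + s)
B(23, -19) - 1*122 = (7 + 23 - 19) - 1*122 = 11 - 122 = -111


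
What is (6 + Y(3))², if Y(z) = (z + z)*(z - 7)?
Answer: 324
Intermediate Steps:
Y(z) = 2*z*(-7 + z) (Y(z) = (2*z)*(-7 + z) = 2*z*(-7 + z))
(6 + Y(3))² = (6 + 2*3*(-7 + 3))² = (6 + 2*3*(-4))² = (6 - 24)² = (-18)² = 324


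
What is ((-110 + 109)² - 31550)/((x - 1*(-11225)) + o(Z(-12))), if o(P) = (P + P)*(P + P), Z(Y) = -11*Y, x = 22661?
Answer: -31549/103582 ≈ -0.30458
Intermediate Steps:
o(P) = 4*P² (o(P) = (2*P)*(2*P) = 4*P²)
((-110 + 109)² - 31550)/((x - 1*(-11225)) + o(Z(-12))) = ((-110 + 109)² - 31550)/((22661 - 1*(-11225)) + 4*(-11*(-12))²) = ((-1)² - 31550)/((22661 + 11225) + 4*132²) = (1 - 31550)/(33886 + 4*17424) = -31549/(33886 + 69696) = -31549/103582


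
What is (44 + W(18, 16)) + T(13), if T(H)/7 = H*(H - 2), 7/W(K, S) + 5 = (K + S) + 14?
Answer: 44942/43 ≈ 1045.2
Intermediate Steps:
W(K, S) = 7/(9 + K + S) (W(K, S) = 7/(-5 + ((K + S) + 14)) = 7/(-5 + (14 + K + S)) = 7/(9 + K + S))
T(H) = 7*H*(-2 + H) (T(H) = 7*(H*(H - 2)) = 7*(H*(-2 + H)) = 7*H*(-2 + H))
(44 + W(18, 16)) + T(13) = (44 + 7/(9 + 18 + 16)) + 7*13*(-2 + 13) = (44 + 7/43) + 7*13*11 = (44 + 7*(1/43)) + 1001 = (44 + 7/43) + 1001 = 1899/43 + 1001 = 44942/43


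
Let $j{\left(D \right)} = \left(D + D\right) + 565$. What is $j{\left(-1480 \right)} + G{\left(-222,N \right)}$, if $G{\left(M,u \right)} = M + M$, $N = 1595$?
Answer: $-2839$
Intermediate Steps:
$G{\left(M,u \right)} = 2 M$
$j{\left(D \right)} = 565 + 2 D$ ($j{\left(D \right)} = 2 D + 565 = 565 + 2 D$)
$j{\left(-1480 \right)} + G{\left(-222,N \right)} = \left(565 + 2 \left(-1480\right)\right) + 2 \left(-222\right) = \left(565 - 2960\right) - 444 = -2395 - 444 = -2839$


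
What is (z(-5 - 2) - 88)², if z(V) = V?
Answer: 9025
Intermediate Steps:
(z(-5 - 2) - 88)² = ((-5 - 2) - 88)² = (-7 - 88)² = (-95)² = 9025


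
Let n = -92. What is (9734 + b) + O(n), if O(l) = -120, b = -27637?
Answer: -18023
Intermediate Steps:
(9734 + b) + O(n) = (9734 - 27637) - 120 = -17903 - 120 = -18023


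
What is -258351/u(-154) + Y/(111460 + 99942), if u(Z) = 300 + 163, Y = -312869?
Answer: -54760776449/97879126 ≈ -559.47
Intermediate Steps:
u(Z) = 463
-258351/u(-154) + Y/(111460 + 99942) = -258351/463 - 312869/(111460 + 99942) = -258351*1/463 - 312869/211402 = -258351/463 - 312869*1/211402 = -258351/463 - 312869/211402 = -54760776449/97879126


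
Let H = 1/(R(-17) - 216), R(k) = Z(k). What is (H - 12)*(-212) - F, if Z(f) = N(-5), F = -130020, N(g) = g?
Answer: 29296856/221 ≈ 1.3257e+5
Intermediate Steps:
Z(f) = -5
R(k) = -5
H = -1/221 (H = 1/(-5 - 216) = 1/(-221) = -1/221 ≈ -0.0045249)
(H - 12)*(-212) - F = (-1/221 - 12)*(-212) - 1*(-130020) = -2653/221*(-212) + 130020 = 562436/221 + 130020 = 29296856/221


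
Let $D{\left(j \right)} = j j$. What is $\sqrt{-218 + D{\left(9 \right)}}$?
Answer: $i \sqrt{137} \approx 11.705 i$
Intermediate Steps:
$D{\left(j \right)} = j^{2}$
$\sqrt{-218 + D{\left(9 \right)}} = \sqrt{-218 + 9^{2}} = \sqrt{-218 + 81} = \sqrt{-137} = i \sqrt{137}$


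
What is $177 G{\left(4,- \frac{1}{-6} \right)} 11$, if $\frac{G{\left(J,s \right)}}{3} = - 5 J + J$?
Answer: $-93456$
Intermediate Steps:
$G{\left(J,s \right)} = - 12 J$ ($G{\left(J,s \right)} = 3 \left(- 5 J + J\right) = 3 \left(- 4 J\right) = - 12 J$)
$177 G{\left(4,- \frac{1}{-6} \right)} 11 = 177 \left(\left(-12\right) 4\right) 11 = 177 \left(-48\right) 11 = \left(-8496\right) 11 = -93456$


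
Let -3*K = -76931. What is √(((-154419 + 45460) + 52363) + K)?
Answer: I*√278571/3 ≈ 175.93*I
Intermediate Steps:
K = 76931/3 (K = -⅓*(-76931) = 76931/3 ≈ 25644.)
√(((-154419 + 45460) + 52363) + K) = √(((-154419 + 45460) + 52363) + 76931/3) = √((-108959 + 52363) + 76931/3) = √(-56596 + 76931/3) = √(-92857/3) = I*√278571/3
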